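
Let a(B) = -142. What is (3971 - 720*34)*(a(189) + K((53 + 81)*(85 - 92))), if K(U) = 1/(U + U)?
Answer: 5463454037/1876 ≈ 2.9123e+6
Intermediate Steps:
K(U) = 1/(2*U)
(3971 - 720*34)*(a(189) + K((53 + 81)*(85 - 92))) = (3971 - 720*34)*(-142 + 1/(2*(((53 + 81)*(85 - 92))))) = (3971 - 24480)*(-142 + 1/(2*((134*(-7))))) = -20509*(-142 + (½)/(-938)) = -20509*(-142 + (½)*(-1/938)) = -20509*(-142 - 1/1876) = -20509*(-266393/1876) = 5463454037/1876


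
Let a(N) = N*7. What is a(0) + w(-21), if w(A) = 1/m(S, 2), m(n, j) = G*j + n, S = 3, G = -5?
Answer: -⅐ ≈ -0.14286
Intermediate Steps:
a(N) = 7*N
m(n, j) = n - 5*j (m(n, j) = -5*j + n = n - 5*j)
w(A) = -⅐ (w(A) = 1/(3 - 5*2) = 1/(3 - 10) = 1/(-7) = -⅐)
a(0) + w(-21) = 7*0 - ⅐ = 0 - ⅐ = -⅐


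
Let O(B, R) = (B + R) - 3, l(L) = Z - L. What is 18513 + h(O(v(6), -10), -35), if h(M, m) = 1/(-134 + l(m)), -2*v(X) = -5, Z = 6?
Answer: 1721708/93 ≈ 18513.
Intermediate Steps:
l(L) = 6 - L
v(X) = 5/2 (v(X) = -½*(-5) = 5/2)
O(B, R) = -3 + B + R
h(M, m) = 1/(-128 - m) (h(M, m) = 1/(-134 + (6 - m)) = 1/(-128 - m))
18513 + h(O(v(6), -10), -35) = 18513 - 1/(128 - 35) = 18513 - 1/93 = 1721708/93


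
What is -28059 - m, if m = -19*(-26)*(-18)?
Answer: -19167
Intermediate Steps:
m = -8892 (m = 494*(-18) = -8892)
-28059 - m = -28059 - 1*(-8892) = -28059 + 8892 = -19167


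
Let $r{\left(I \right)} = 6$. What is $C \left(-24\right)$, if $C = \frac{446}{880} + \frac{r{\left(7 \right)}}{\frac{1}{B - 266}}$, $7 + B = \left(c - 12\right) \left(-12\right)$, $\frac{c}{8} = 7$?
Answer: $\frac{6343251}{55} \approx 1.1533 \cdot 10^{5}$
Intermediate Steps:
$c = 56$ ($c = 8 \cdot 7 = 56$)
$B = -535$ ($B = -7 + \left(56 - 12\right) \left(-12\right) = -7 + 44 \left(-12\right) = -7 - 528 = -535$)
$C = - \frac{2114417}{440}$ ($C = \frac{446}{880} + \frac{6}{\frac{1}{-535 - 266}} = 446 \cdot \frac{1}{880} + \frac{6}{\frac{1}{-801}} = \frac{223}{440} + \frac{6}{- \frac{1}{801}} = \frac{223}{440} + 6 \left(-801\right) = \frac{223}{440} - 4806 = - \frac{2114417}{440} \approx -4805.5$)
$C \left(-24\right) = \left(- \frac{2114417}{440}\right) \left(-24\right) = \frac{6343251}{55}$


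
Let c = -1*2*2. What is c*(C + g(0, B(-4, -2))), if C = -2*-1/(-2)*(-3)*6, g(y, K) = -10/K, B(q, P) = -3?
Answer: -256/3 ≈ -85.333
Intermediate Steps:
c = -4 (c = -2*2 = -4)
C = 18 (C = -2*-1*(-½)*(-3)*6 = -2*(½)*(-3)*6 = -(-3)*6 = -2*(-9) = 18)
c*(C + g(0, B(-4, -2))) = -4*(18 - 10/(-3)) = -4*(18 - 10*(-⅓)) = -4*(18 + 10/3) = -4*64/3 = -256/3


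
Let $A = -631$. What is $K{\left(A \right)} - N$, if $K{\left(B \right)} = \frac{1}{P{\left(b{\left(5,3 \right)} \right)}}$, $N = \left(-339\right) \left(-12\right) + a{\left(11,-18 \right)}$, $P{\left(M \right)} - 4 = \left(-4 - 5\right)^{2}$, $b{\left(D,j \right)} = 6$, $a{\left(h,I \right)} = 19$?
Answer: $- \frac{347394}{85} \approx -4087.0$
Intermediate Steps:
$P{\left(M \right)} = 85$ ($P{\left(M \right)} = 4 + \left(-4 - 5\right)^{2} = 4 + \left(-9\right)^{2} = 4 + 81 = 85$)
$N = 4087$ ($N = \left(-339\right) \left(-12\right) + 19 = 4068 + 19 = 4087$)
$K{\left(B \right)} = \frac{1}{85}$
$K{\left(A \right)} - N = \frac{1}{85} - 4087 = - \frac{347394}{85}$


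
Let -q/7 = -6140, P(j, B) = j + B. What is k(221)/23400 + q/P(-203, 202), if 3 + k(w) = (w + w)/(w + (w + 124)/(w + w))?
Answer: -98588890862717/2293831800 ≈ -42980.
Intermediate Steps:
P(j, B) = B + j
q = 42980 (q = -7*(-6140) = 42980)
k(w) = -3 + 2*w/(w + (124 + w)/(2*w)) (k(w) = -3 + (w + w)/(w + (w + 124)/(w + w)) = -3 + (2*w)/(w + (124 + w)/((2*w))) = -3 + (2*w)/(w + (124 + w)*(1/(2*w))) = -3 + (2*w)/(w + (124 + w)/(2*w)) = -3 + 2*w/(w + (124 + w)/(2*w)))
k(221)/23400 + q/P(-203, 202) = ((-372 - 3*221 - 2*221²)/(124 + 221 + 2*221²))/23400 + 42980/(202 - 203) = ((-372 - 663 - 2*48841)/(124 + 221 + 2*48841))*(1/23400) + 42980/(-1) = ((-372 - 663 - 97682)/(124 + 221 + 97682))*(1/23400) + 42980*(-1) = (-98717/98027)*(1/23400) - 42980 = ((1/98027)*(-98717))*(1/23400) - 42980 = -98717/98027*1/23400 - 42980 = -98717/2293831800 - 42980 = -98588890862717/2293831800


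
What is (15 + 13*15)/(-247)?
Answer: -210/247 ≈ -0.85020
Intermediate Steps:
(15 + 13*15)/(-247) = (15 + 195)*(-1/247) = 210*(-1/247) = -210/247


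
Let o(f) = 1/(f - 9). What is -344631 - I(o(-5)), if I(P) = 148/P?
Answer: -342559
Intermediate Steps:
o(f) = 1/(-9 + f)
-344631 - I(o(-5)) = -344631 - 148/(1/(-9 - 5)) = -344631 - 148/(1/(-14)) = -344631 - 148/(-1/14) = -344631 - 148*(-14) = -344631 - 1*(-2072) = -344631 + 2072 = -342559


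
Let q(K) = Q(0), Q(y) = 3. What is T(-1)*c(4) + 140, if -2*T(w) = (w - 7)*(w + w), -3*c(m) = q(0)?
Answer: 148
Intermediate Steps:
q(K) = 3
c(m) = -1 (c(m) = -1/3*3 = -1)
T(w) = -w*(-7 + w) (T(w) = -(w - 7)*(w + w)/2 = -(-7 + w)*2*w/2 = -w*(-7 + w))
T(-1)*c(4) + 140 = -(7 - 1*(-1))*(-1) + 140 = -(7 + 1)*(-1) + 140 = -1*8*(-1) + 140 = -8*(-1) + 140 = 8 + 140 = 148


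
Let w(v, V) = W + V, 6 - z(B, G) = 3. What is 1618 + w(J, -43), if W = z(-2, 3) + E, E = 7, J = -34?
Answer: 1585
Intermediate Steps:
z(B, G) = 3 (z(B, G) = 6 - 1*3 = 6 - 3 = 3)
W = 10 (W = 3 + 7 = 10)
w(v, V) = 10 + V
1618 + w(J, -43) = 1618 + (10 - 43) = 1618 - 33 = 1585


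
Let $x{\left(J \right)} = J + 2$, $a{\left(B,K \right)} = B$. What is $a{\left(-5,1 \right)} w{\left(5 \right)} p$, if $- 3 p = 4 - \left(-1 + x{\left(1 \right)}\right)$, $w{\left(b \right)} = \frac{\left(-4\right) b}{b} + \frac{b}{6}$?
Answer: $- \frac{95}{9} \approx -10.556$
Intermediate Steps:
$x{\left(J \right)} = 2 + J$
$w{\left(b \right)} = -4 + \frac{b}{6}$ ($w{\left(b \right)} = -4 + b \frac{1}{6} = -4 + \frac{b}{6}$)
$p = - \frac{2}{3}$ ($p = - \frac{4 - \left(-1 + \left(2 + 1\right)\right)}{3} = - \frac{4 - \left(-1 + 3\right)}{3} = - \frac{4 - 2}{3} = \left(- \frac{1}{3}\right) 2 = - \frac{2}{3} \approx -0.66667$)
$a{\left(-5,1 \right)} w{\left(5 \right)} p = - 5 \left(-4 + \frac{1}{6} \cdot 5\right) \left(- \frac{2}{3}\right) = - 5 \left(-4 + \frac{5}{6}\right) \left(- \frac{2}{3}\right) = \left(-5\right) \left(- \frac{19}{6}\right) \left(- \frac{2}{3}\right) = \frac{95}{6} \left(- \frac{2}{3}\right) = - \frac{95}{9}$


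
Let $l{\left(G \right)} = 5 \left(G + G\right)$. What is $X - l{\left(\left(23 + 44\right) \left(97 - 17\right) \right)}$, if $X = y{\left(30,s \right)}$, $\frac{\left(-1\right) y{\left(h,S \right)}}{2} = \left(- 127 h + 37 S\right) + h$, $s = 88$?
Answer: $-52552$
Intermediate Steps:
$l{\left(G \right)} = 10 G$ ($l{\left(G \right)} = 5 \cdot 2 G = 10 G$)
$y{\left(h,S \right)} = - 74 S + 252 h$ ($y{\left(h,S \right)} = - 2 \left(\left(- 127 h + 37 S\right) + h\right) = - 2 \left(- 126 h + 37 S\right) = - 74 S + 252 h$)
$X = 1048$ ($X = \left(-74\right) 88 + 252 \cdot 30 = -6512 + 7560 = 1048$)
$X - l{\left(\left(23 + 44\right) \left(97 - 17\right) \right)} = 1048 - 10 \left(23 + 44\right) \left(97 - 17\right) = 1048 - 10 \cdot 67 \cdot 80 = 1048 - 10 \cdot 5360 = 1048 - 53600 = -52552$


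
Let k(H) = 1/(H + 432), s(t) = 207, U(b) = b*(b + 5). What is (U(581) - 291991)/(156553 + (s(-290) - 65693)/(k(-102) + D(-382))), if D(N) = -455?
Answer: 7278472775/23527886777 ≈ 0.30936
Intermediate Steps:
U(b) = b*(5 + b)
k(H) = 1/(432 + H)
(U(581) - 291991)/(156553 + (s(-290) - 65693)/(k(-102) + D(-382))) = (581*(5 + 581) - 291991)/(156553 + (207 - 65693)/(1/(432 - 102) - 455)) = (581*586 - 291991)/(156553 - 65486/(1/330 - 455)) = (340466 - 291991)/(156553 - 65486/(1/330 - 455)) = 48475/(156553 - 65486/(-150149/330)) = 48475/(156553 - 65486*(-330/150149)) = 48475/(156553 + 21610380/150149) = 48475/(23527886777/150149) = 48475*(150149/23527886777) = 7278472775/23527886777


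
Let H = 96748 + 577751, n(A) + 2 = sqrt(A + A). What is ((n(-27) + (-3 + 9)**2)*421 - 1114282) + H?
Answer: -425469 + 1263*I*sqrt(6) ≈ -4.2547e+5 + 3093.7*I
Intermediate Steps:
n(A) = -2 + sqrt(2)*sqrt(A) (n(A) = -2 + sqrt(A + A) = -2 + sqrt(2*A) = -2 + sqrt(2)*sqrt(A))
H = 674499
((n(-27) + (-3 + 9)**2)*421 - 1114282) + H = (((-2 + sqrt(2)*sqrt(-27)) + (-3 + 9)**2)*421 - 1114282) + 674499 = (((-2 + sqrt(2)*(3*I*sqrt(3))) + 6**2)*421 - 1114282) + 674499 = (((-2 + 3*I*sqrt(6)) + 36)*421 - 1114282) + 674499 = ((34 + 3*I*sqrt(6))*421 - 1114282) + 674499 = ((14314 + 1263*I*sqrt(6)) - 1114282) + 674499 = (-1099968 + 1263*I*sqrt(6)) + 674499 = -425469 + 1263*I*sqrt(6)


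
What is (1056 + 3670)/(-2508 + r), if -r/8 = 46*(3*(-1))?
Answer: -2363/702 ≈ -3.3661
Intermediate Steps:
r = 1104 (r = -368*3*(-1) = -368*(-3) = -8*(-138) = 1104)
(1056 + 3670)/(-2508 + r) = (1056 + 3670)/(-2508 + 1104) = 4726/(-1404) = 4726*(-1/1404) = -2363/702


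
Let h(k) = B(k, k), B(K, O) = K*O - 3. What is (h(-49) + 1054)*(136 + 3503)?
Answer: 12561828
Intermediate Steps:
B(K, O) = -3 + K*O
h(k) = -3 + k**2 (h(k) = -3 + k*k = -3 + k**2)
(h(-49) + 1054)*(136 + 3503) = ((-3 + (-49)**2) + 1054)*(136 + 3503) = ((-3 + 2401) + 1054)*3639 = (2398 + 1054)*3639 = 3452*3639 = 12561828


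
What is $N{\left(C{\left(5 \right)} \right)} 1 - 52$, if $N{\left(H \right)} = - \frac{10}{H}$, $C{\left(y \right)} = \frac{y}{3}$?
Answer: $-58$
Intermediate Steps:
$C{\left(y \right)} = \frac{y}{3}$ ($C{\left(y \right)} = y \frac{1}{3} = \frac{y}{3}$)
$N{\left(C{\left(5 \right)} \right)} 1 - 52 = - \frac{10}{\frac{1}{3} \cdot 5} \cdot 1 - 52 = - \frac{10}{\frac{5}{3}} \cdot 1 - 52 = \left(-10\right) \frac{3}{5} \cdot 1 - 52 = \left(-6\right) 1 - 52 = -6 - 52 = -58$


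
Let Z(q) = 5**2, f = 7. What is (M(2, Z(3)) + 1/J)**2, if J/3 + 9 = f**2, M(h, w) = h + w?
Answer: 10504081/14400 ≈ 729.45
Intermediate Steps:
Z(q) = 25
J = 120 (J = -27 + 3*7**2 = -27 + 3*49 = -27 + 147 = 120)
(M(2, Z(3)) + 1/J)**2 = ((2 + 25) + 1/120)**2 = (27 + 1/120)**2 = (3241/120)**2 = 10504081/14400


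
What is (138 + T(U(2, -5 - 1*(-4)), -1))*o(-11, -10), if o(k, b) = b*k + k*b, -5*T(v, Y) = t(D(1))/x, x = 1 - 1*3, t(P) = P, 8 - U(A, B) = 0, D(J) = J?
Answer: 30382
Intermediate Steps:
U(A, B) = 8 (U(A, B) = 8 - 1*0 = 8 + 0 = 8)
x = -2 (x = 1 - 3 = -2)
T(v, Y) = ⅒ (T(v, Y) = -1/(5*(-2)) = -(-1)/(5*2) = -⅕*(-½) = ⅒)
o(k, b) = 2*b*k (o(k, b) = b*k + b*k = 2*b*k)
(138 + T(U(2, -5 - 1*(-4)), -1))*o(-11, -10) = (138 + ⅒)*(2*(-10)*(-11)) = (1381/10)*220 = 30382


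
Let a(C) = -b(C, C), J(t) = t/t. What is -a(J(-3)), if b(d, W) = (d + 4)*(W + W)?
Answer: 10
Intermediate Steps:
b(d, W) = 2*W*(4 + d) (b(d, W) = (4 + d)*(2*W) = 2*W*(4 + d))
J(t) = 1
a(C) = -2*C*(4 + C)
-a(J(-3)) = -(-2)*(4 + 1) = -(-2)*5 = -1*(-10) = 10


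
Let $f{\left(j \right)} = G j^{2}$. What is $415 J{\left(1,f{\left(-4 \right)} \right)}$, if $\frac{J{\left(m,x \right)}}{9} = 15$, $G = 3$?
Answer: $56025$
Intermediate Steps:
$f{\left(j \right)} = 3 j^{2}$
$J{\left(m,x \right)} = 135$ ($J{\left(m,x \right)} = 9 \cdot 15 = 135$)
$415 J{\left(1,f{\left(-4 \right)} \right)} = 415 \cdot 135 = 56025$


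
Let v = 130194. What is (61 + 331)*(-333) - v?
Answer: -260730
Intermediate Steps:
(61 + 331)*(-333) - v = (61 + 331)*(-333) - 1*130194 = 392*(-333) - 130194 = -130536 - 130194 = -260730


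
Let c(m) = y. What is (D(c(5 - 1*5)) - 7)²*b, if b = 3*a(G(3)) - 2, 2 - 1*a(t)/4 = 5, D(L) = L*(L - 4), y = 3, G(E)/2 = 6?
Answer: -3800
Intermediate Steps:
G(E) = 12 (G(E) = 2*6 = 12)
c(m) = 3
D(L) = L*(-4 + L)
a(t) = -12 (a(t) = 8 - 4*5 = 8 - 20 = -12)
b = -38 (b = 3*(-12) - 2 = -36 - 2 = -38)
(D(c(5 - 1*5)) - 7)²*b = (3*(-4 + 3) - 7)²*(-38) = (3*(-1) - 7)²*(-38) = (-3 - 7)²*(-38) = (-10)²*(-38) = 100*(-38) = -3800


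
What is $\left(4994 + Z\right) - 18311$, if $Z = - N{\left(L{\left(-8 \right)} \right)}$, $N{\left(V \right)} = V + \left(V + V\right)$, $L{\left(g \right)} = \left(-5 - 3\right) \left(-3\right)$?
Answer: $-13389$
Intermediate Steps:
$L{\left(g \right)} = 24$ ($L{\left(g \right)} = \left(-8\right) \left(-3\right) = 24$)
$N{\left(V \right)} = 3 V$ ($N{\left(V \right)} = V + 2 V = 3 V$)
$Z = -72$ ($Z = - 3 \cdot 24 = \left(-1\right) 72 = -72$)
$\left(4994 + Z\right) - 18311 = \left(4994 - 72\right) - 18311 = 4922 - 18311 = -13389$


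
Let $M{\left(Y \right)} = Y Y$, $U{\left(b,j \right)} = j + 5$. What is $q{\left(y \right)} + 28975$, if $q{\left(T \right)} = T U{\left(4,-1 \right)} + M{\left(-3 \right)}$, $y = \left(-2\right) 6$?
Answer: $28936$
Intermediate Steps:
$U{\left(b,j \right)} = 5 + j$
$M{\left(Y \right)} = Y^{2}$
$y = -12$
$q{\left(T \right)} = 9 + 4 T$ ($q{\left(T \right)} = T \left(5 - 1\right) + \left(-3\right)^{2} = T 4 + 9 = 4 T + 9 = 9 + 4 T$)
$q{\left(y \right)} + 28975 = \left(9 + 4 \left(-12\right)\right) + 28975 = \left(9 - 48\right) + 28975 = -39 + 28975 = 28936$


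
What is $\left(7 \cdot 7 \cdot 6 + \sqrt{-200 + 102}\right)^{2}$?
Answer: $86338 + 4116 i \sqrt{2} \approx 86338.0 + 5820.9 i$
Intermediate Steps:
$\left(7 \cdot 7 \cdot 6 + \sqrt{-200 + 102}\right)^{2} = \left(49 \cdot 6 + \sqrt{-98}\right)^{2} = \left(294 + 7 i \sqrt{2}\right)^{2}$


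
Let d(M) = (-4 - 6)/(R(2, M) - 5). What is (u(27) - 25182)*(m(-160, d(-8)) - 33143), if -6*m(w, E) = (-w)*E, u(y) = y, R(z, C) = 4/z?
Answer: 835948165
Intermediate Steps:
d(M) = 10/3 (d(M) = (-4 - 6)/(4/2 - 5) = -10/(4*(½) - 5) = -10/(2 - 5) = -10/(-3) = -10*(-⅓) = 10/3)
m(w, E) = E*w/6 (m(w, E) = -(-w)*E/6 = -(-1)*E*w/6 = E*w/6)
(u(27) - 25182)*(m(-160, d(-8)) - 33143) = (27 - 25182)*((⅙)*(10/3)*(-160) - 33143) = -25155*(-800/9 - 33143) = -25155*(-299087/9) = 835948165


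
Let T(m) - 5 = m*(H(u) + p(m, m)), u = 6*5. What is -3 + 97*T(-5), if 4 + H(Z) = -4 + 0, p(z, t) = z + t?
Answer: 9212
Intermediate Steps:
p(z, t) = t + z
u = 30
H(Z) = -8 (H(Z) = -4 + (-4 + 0) = -4 - 4 = -8)
T(m) = 5 + m*(-8 + 2*m) (T(m) = 5 + m*(-8 + (m + m)) = 5 + m*(-8 + 2*m))
-3 + 97*T(-5) = -3 + 97*(5 - 8*(-5) + 2*(-5)²) = -3 + 97*(5 + 40 + 2*25) = -3 + 97*(5 + 40 + 50) = -3 + 97*95 = -3 + 9215 = 9212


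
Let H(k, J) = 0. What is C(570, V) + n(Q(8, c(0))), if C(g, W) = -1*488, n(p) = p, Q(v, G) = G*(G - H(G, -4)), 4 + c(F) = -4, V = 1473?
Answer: -424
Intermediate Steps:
c(F) = -8 (c(F) = -4 - 4 = -8)
Q(v, G) = G² (Q(v, G) = G*(G - 1*0) = G*(G + 0) = G*G = G²)
C(g, W) = -488
C(570, V) + n(Q(8, c(0))) = -488 + (-8)² = -488 + 64 = -424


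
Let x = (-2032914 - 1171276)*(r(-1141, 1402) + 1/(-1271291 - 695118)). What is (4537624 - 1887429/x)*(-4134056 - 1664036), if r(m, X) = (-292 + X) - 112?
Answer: -27573062995162287011187792922/1048024425733065 ≈ -2.6310e+13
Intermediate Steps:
r(m, X) = -404 + X
x = -6288146554398390/1966409 (x = (-2032914 - 1171276)*((-404 + 1402) + 1/(-1271291 - 695118)) = -3204190*(998 + 1/(-1966409)) = -3204190*(998 - 1/1966409) = -3204190*1962476181/1966409 = -6288146554398390/1966409 ≈ -3.1978e+9)
(4537624 - 1887429/x)*(-4134056 - 1664036) = (4537624 - 1887429/(-6288146554398390/1966409))*(-4134056 - 1664036) = (4537624 - 1887429*(-1966409/6288146554398390))*(-5798092) = (4537624 + 1237152457487/2096048851466130)*(-5798092) = (9511081574822299132607/2096048851466130)*(-5798092) = -27573062995162287011187792922/1048024425733065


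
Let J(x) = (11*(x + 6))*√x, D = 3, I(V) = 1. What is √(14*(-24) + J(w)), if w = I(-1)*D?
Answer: √(-336 + 99*√3) ≈ 12.827*I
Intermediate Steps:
w = 3 (w = 1*3 = 3)
J(x) = √x*(66 + 11*x) (J(x) = (11*(6 + x))*√x = (66 + 11*x)*√x = √x*(66 + 11*x))
√(14*(-24) + J(w)) = √(14*(-24) + 11*√3*(6 + 3)) = √(-336 + 11*√3*9) = √(-336 + 99*√3)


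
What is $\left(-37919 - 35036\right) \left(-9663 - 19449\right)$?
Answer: $2123865960$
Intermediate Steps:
$\left(-37919 - 35036\right) \left(-9663 - 19449\right) = \left(-72955\right) \left(-29112\right) = 2123865960$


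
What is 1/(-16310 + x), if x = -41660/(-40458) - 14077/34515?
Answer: -232734645/3795757332011 ≈ -6.1314e-5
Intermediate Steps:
x = 144727939/232734645 (x = -41660*(-1/40458) - 14077*1/34515 = 20830/20229 - 14077/34515 = 144727939/232734645 ≈ 0.62186)
1/(-16310 + x) = 1/(-16310 + 144727939/232734645) = 1/(-3795757332011/232734645) = -232734645/3795757332011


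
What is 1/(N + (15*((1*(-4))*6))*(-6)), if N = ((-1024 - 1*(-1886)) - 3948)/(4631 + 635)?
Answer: 2633/5685737 ≈ 0.00046309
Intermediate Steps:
N = -1543/2633 (N = ((-1024 + 1886) - 3948)/5266 = (862 - 3948)*(1/5266) = -3086*1/5266 = -1543/2633 ≈ -0.58602)
1/(N + (15*((1*(-4))*6))*(-6)) = 1/(-1543/2633 + (15*((1*(-4))*6))*(-6)) = 1/(-1543/2633 + (15*(-4*6))*(-6)) = 1/(-1543/2633 + (15*(-24))*(-6)) = 1/(-1543/2633 - 360*(-6)) = 1/(-1543/2633 + 2160) = 1/(5685737/2633) = 2633/5685737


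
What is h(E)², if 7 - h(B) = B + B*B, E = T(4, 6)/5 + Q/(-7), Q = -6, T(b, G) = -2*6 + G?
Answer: 78340201/1500625 ≈ 52.205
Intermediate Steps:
T(b, G) = -12 + G
E = -12/35 (E = (-12 + 6)/5 - 6/(-7) = -6*⅕ - 6*(-⅐) = -6/5 + 6/7 = -12/35 ≈ -0.34286)
h(B) = 7 - B - B² (h(B) = 7 - (B + B*B) = 7 - (B + B²) = 7 + (-B - B²) = 7 - B - B²)
h(E)² = (7 - 1*(-12/35) - (-12/35)²)² = (7 + 12/35 - 1*144/1225)² = (7 + 12/35 - 144/1225)² = (8851/1225)² = 78340201/1500625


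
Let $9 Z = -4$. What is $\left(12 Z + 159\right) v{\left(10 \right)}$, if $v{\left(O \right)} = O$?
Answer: $\frac{4610}{3} \approx 1536.7$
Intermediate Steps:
$Z = - \frac{4}{9}$ ($Z = \frac{1}{9} \left(-4\right) = - \frac{4}{9} \approx -0.44444$)
$\left(12 Z + 159\right) v{\left(10 \right)} = \left(12 \left(- \frac{4}{9}\right) + 159\right) 10 = \left(- \frac{16}{3} + 159\right) 10 = \frac{461}{3} \cdot 10 = \frac{4610}{3}$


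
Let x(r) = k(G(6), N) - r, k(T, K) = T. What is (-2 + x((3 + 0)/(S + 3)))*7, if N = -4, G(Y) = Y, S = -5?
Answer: 77/2 ≈ 38.500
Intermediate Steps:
x(r) = 6 - r
(-2 + x((3 + 0)/(S + 3)))*7 = (-2 + (6 - (3 + 0)/(-5 + 3)))*7 = (-2 + (6 - 3/(-2)))*7 = (-2 + (6 - 3*(-1)/2))*7 = (-2 + (6 - 1*(-3/2)))*7 = (-2 + (6 + 3/2))*7 = (-2 + 15/2)*7 = (11/2)*7 = 77/2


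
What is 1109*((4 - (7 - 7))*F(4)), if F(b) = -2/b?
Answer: -2218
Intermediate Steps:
1109*((4 - (7 - 7))*F(4)) = 1109*((4 - (7 - 7))*(-2/4)) = 1109*((4 - 1*0)*(-2*¼)) = 1109*((4 + 0)*(-½)) = 1109*(4*(-½)) = 1109*(-2) = -2218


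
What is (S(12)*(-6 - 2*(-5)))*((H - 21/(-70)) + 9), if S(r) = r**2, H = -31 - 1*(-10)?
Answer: -33696/5 ≈ -6739.2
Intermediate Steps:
H = -21 (H = -31 + 10 = -21)
(S(12)*(-6 - 2*(-5)))*((H - 21/(-70)) + 9) = (12**2*(-6 - 2*(-5)))*((-21 - 21/(-70)) + 9) = (144*(-6 + 10))*((-21 - 21*(-1/70)) + 9) = (144*4)*((-21 + 3/10) + 9) = 576*(-207/10 + 9) = 576*(-117/10) = -33696/5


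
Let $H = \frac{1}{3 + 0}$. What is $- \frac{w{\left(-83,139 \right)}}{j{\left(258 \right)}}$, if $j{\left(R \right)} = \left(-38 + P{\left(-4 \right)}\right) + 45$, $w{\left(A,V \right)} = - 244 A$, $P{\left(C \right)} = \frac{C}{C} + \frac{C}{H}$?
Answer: $5063$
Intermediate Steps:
$H = \frac{1}{3} \approx 0.33333$
$P{\left(C \right)} = 1 + 3 C$ ($P{\left(C \right)} = \frac{C}{C} + C \frac{1}{\frac{1}{3}} = 1 + C 3 = 1 + 3 C$)
$j{\left(R \right)} = -4$ ($j{\left(R \right)} = \left(-38 + \left(1 + 3 \left(-4\right)\right)\right) + 45 = \left(-38 + \left(1 - 12\right)\right) + 45 = \left(-38 - 11\right) + 45 = -49 + 45 = -4$)
$- \frac{w{\left(-83,139 \right)}}{j{\left(258 \right)}} = - \frac{\left(-244\right) \left(-83\right)}{-4} = - \frac{20252 \left(-1\right)}{4} = \left(-1\right) \left(-5063\right) = 5063$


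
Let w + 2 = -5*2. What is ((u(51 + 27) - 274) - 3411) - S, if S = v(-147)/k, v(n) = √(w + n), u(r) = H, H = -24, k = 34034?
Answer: -3709 - I*√159/34034 ≈ -3709.0 - 0.0003705*I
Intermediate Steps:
w = -12 (w = -2 - 5*2 = -2 - 10 = -12)
u(r) = -24
v(n) = √(-12 + n)
S = I*√159/34034 (S = √(-12 - 147)/34034 = √(-159)*(1/34034) = (I*√159)*(1/34034) = I*√159/34034 ≈ 0.0003705*I)
((u(51 + 27) - 274) - 3411) - S = ((-24 - 274) - 3411) - I*√159/34034 = (-298 - 3411) - I*√159/34034 = -3709 - I*√159/34034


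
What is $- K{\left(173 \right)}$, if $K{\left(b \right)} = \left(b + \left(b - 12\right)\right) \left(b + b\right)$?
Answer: $-115564$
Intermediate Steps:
$K{\left(b \right)} = 2 b \left(-12 + 2 b\right)$ ($K{\left(b \right)} = \left(b + \left(b - 12\right)\right) 2 b = \left(b + \left(-12 + b\right)\right) 2 b = \left(-12 + 2 b\right) 2 b = 2 b \left(-12 + 2 b\right)$)
$- K{\left(173 \right)} = - 4 \cdot 173 \left(-6 + 173\right) = - 4 \cdot 173 \cdot 167 = \left(-1\right) 115564 = -115564$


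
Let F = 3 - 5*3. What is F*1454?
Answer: -17448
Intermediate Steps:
F = -12 (F = 3 - 15 = -12)
F*1454 = -12*1454 = -17448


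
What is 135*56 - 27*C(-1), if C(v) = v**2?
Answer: 7533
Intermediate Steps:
135*56 - 27*C(-1) = 135*56 - 27*(-1)**2 = 7560 - 27*1 = 7560 - 27 = 7533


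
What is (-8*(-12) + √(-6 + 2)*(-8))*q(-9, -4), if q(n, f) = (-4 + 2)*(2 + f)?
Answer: 384 - 64*I ≈ 384.0 - 64.0*I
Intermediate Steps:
q(n, f) = -4 - 2*f (q(n, f) = -2*(2 + f) = -4 - 2*f)
(-8*(-12) + √(-6 + 2)*(-8))*q(-9, -4) = (-8*(-12) + √(-6 + 2)*(-8))*(-4 - 2*(-4)) = (96 + √(-4)*(-8))*(-4 + 8) = (96 + (2*I)*(-8))*4 = (96 - 16*I)*4 = 384 - 64*I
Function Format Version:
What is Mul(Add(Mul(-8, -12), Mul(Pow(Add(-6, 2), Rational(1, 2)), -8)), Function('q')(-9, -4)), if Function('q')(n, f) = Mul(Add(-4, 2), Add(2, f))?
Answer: Add(384, Mul(-64, I)) ≈ Add(384.00, Mul(-64.000, I))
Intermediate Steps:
Function('q')(n, f) = Add(-4, Mul(-2, f)) (Function('q')(n, f) = Mul(-2, Add(2, f)) = Add(-4, Mul(-2, f)))
Mul(Add(Mul(-8, -12), Mul(Pow(Add(-6, 2), Rational(1, 2)), -8)), Function('q')(-9, -4)) = Mul(Add(Mul(-8, -12), Mul(Pow(Add(-6, 2), Rational(1, 2)), -8)), Add(-4, Mul(-2, -4))) = Mul(Add(96, Mul(Pow(-4, Rational(1, 2)), -8)), Add(-4, 8)) = Mul(Add(96, Mul(Mul(2, I), -8)), 4) = Mul(Add(96, Mul(-16, I)), 4) = Add(384, Mul(-64, I))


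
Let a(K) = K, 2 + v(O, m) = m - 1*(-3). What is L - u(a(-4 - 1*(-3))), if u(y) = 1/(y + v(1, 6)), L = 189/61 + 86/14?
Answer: 23249/2562 ≈ 9.0746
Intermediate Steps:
v(O, m) = 1 + m (v(O, m) = -2 + (m - 1*(-3)) = -2 + (m + 3) = -2 + (3 + m) = 1 + m)
L = 3946/427 (L = 189*(1/61) + 86*(1/14) = 189/61 + 43/7 = 3946/427 ≈ 9.2412)
u(y) = 1/(7 + y) (u(y) = 1/(y + (1 + 6)) = 1/(y + 7) = 1/(7 + y))
L - u(a(-4 - 1*(-3))) = 3946/427 - 1/(7 + (-4 - 1*(-3))) = 3946/427 - 1/(7 + (-4 + 3)) = 3946/427 - 1/(7 - 1) = 3946/427 - 1/6 = 3946/427 - 1*⅙ = 3946/427 - ⅙ = 23249/2562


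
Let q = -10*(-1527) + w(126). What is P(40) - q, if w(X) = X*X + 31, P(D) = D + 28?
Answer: -31109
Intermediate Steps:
P(D) = 28 + D
w(X) = 31 + X² (w(X) = X² + 31 = 31 + X²)
q = 31177 (q = -10*(-1527) + (31 + 126²) = 15270 + (31 + 15876) = 15270 + 15907 = 31177)
P(40) - q = (28 + 40) - 1*31177 = 68 - 31177 = -31109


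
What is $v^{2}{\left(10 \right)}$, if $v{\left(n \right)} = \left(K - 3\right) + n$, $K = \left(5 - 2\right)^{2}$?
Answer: $256$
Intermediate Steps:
$K = 9$ ($K = 3^{2} = 9$)
$v{\left(n \right)} = 6 + n$ ($v{\left(n \right)} = \left(9 - 3\right) + n = 6 + n$)
$v^{2}{\left(10 \right)} = \left(6 + 10\right)^{2} = 16^{2} = 256$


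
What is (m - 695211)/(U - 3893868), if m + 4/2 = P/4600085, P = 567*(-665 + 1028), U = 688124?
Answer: 114215667403/526667674580 ≈ 0.21686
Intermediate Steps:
P = 205821 (P = 567*363 = 205821)
m = -1284907/657155 (m = -2 + 205821/4600085 = -2 + 205821*(1/4600085) = -2 + 29403/657155 = -1284907/657155 ≈ -1.9553)
(m - 695211)/(U - 3893868) = (-1284907/657155 - 695211)/(688124 - 3893868) = -456862669612/657155/(-3205744) = -456862669612/657155*(-1/3205744) = 114215667403/526667674580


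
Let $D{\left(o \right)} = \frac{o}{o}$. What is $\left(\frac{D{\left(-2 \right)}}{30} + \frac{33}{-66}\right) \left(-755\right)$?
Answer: $\frac{1057}{3} \approx 352.33$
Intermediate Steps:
$D{\left(o \right)} = 1$
$\left(\frac{D{\left(-2 \right)}}{30} + \frac{33}{-66}\right) \left(-755\right) = \left(1 \cdot \frac{1}{30} + \frac{33}{-66}\right) \left(-755\right) = \left(1 \cdot \frac{1}{30} + 33 \left(- \frac{1}{66}\right)\right) \left(-755\right) = \left(\frac{1}{30} - \frac{1}{2}\right) \left(-755\right) = \left(- \frac{7}{15}\right) \left(-755\right) = \frac{1057}{3}$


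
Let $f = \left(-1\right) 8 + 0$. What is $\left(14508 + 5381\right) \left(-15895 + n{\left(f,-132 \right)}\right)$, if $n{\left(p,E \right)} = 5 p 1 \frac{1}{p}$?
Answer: $-316036210$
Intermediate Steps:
$f = -8$ ($f = -8 + 0 = -8$)
$n{\left(p,E \right)} = 5$ ($n{\left(p,E \right)} = \frac{5 p}{p} = 5$)
$\left(14508 + 5381\right) \left(-15895 + n{\left(f,-132 \right)}\right) = \left(14508 + 5381\right) \left(-15895 + 5\right) = 19889 \left(-15890\right) = -316036210$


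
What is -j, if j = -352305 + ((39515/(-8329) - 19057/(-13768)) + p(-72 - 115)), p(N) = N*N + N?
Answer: 36411913671223/114673672 ≈ 3.1753e+5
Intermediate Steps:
p(N) = N + N² (p(N) = N² + N = N + N²)
j = -36411913671223/114673672 (j = -352305 + ((39515/(-8329) - 19057/(-13768)) + (-72 - 115)*(1 + (-72 - 115))) = -352305 + ((39515*(-1/8329) - 19057*(-1/13768)) - 187*(1 - 187)) = -352305 + ((-39515/8329 + 19057/13768) - 187*(-186)) = -352305 + (-385316767/114673672 + 34782) = -352305 + 3988194342737/114673672 = -36411913671223/114673672 ≈ -3.1753e+5)
-j = -1*(-36411913671223/114673672) = 36411913671223/114673672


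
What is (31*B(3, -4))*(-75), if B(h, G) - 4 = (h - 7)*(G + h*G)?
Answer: -158100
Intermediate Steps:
B(h, G) = 4 + (-7 + h)*(G + G*h) (B(h, G) = 4 + (h - 7)*(G + h*G) = 4 + (-7 + h)*(G + G*h))
(31*B(3, -4))*(-75) = (31*(4 - 7*(-4) - 4*3² - 6*(-4)*3))*(-75) = (31*(4 + 28 - 4*9 + 72))*(-75) = (31*(4 + 28 - 36 + 72))*(-75) = (31*68)*(-75) = 2108*(-75) = -158100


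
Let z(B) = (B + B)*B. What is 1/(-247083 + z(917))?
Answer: 1/1434695 ≈ 6.9701e-7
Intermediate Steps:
z(B) = 2*B² (z(B) = (2*B)*B = 2*B²)
1/(-247083 + z(917)) = 1/(-247083 + 2*917²) = 1/(-247083 + 2*840889) = 1/(-247083 + 1681778) = 1/1434695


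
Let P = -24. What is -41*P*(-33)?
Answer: -32472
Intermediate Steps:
-41*P*(-33) = -41*(-24)*(-33) = 984*(-33) = -32472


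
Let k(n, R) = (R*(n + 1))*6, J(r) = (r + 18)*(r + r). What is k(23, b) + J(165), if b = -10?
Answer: 58950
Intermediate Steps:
J(r) = 2*r*(18 + r) (J(r) = (18 + r)*(2*r) = 2*r*(18 + r))
k(n, R) = 6*R*(1 + n) (k(n, R) = (R*(1 + n))*6 = 6*R*(1 + n))
k(23, b) + J(165) = 6*(-10)*(1 + 23) + 2*165*(18 + 165) = 6*(-10)*24 + 2*165*183 = -1440 + 60390 = 58950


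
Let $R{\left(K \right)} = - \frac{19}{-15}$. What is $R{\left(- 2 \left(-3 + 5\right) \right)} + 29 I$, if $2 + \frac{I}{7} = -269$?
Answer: $- \frac{825176}{15} \approx -55012.0$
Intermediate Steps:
$I = -1897$ ($I = -14 + 7 \left(-269\right) = -14 - 1883 = -1897$)
$R{\left(K \right)} = \frac{19}{15}$ ($R{\left(K \right)} = \left(-19\right) \left(- \frac{1}{15}\right) = \frac{19}{15}$)
$R{\left(- 2 \left(-3 + 5\right) \right)} + 29 I = \frac{19}{15} + 29 \left(-1897\right) = \frac{19}{15} - 55013 = - \frac{825176}{15}$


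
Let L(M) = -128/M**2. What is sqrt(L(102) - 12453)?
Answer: I*sqrt(32390285)/51 ≈ 111.59*I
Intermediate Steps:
L(M) = -128/M**2
sqrt(L(102) - 12453) = sqrt(-128/102**2 - 12453) = sqrt(-128*1/10404 - 12453) = sqrt(-32/2601 - 12453) = sqrt(-32390285/2601) = I*sqrt(32390285)/51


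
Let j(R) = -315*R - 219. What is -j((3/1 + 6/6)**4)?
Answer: 80859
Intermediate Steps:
j(R) = -219 - 315*R
-j((3/1 + 6/6)**4) = -(-219 - 315*(3/1 + 6/6)**4) = -(-219 - 315*(3*1 + 6*(1/6))**4) = -(-219 - 315*(3 + 1)**4) = -(-219 - 315*4**4) = -(-219 - 315*256) = -(-219 - 80640) = -1*(-80859) = 80859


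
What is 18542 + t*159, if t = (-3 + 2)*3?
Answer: 18065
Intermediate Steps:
t = -3 (t = -1*3 = -3)
18542 + t*159 = 18542 - 3*159 = 18542 - 477 = 18065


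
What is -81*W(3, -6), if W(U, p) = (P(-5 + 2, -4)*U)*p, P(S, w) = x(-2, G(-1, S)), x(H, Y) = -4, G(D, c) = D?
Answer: -5832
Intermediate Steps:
P(S, w) = -4
W(U, p) = -4*U*p (W(U, p) = (-4*U)*p = -4*U*p)
-81*W(3, -6) = -(-324)*3*(-6) = -81*72 = -5832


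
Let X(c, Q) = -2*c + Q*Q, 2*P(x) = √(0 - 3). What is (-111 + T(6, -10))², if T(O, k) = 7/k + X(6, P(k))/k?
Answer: 19509889/1600 ≈ 12194.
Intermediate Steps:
P(x) = I*√3/2 (P(x) = √(0 - 3)/2 = √(-3)/2 = (I*√3)/2 = I*√3/2)
X(c, Q) = Q² - 2*c (X(c, Q) = -2*c + Q² = Q² - 2*c)
T(O, k) = -23/(4*k) (T(O, k) = 7/k + ((I*√3/2)² - 2*6)/k = 7/k + (-¾ - 12)/k = 7/k - 51/(4*k) = -23/(4*k))
(-111 + T(6, -10))² = (-111 - 23/4/(-10))² = (-111 - 23/4*(-⅒))² = (-111 + 23/40)² = (-4417/40)² = 19509889/1600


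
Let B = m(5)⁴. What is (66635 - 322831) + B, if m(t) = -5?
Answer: -255571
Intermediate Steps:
B = 625 (B = (-5)⁴ = 625)
(66635 - 322831) + B = (66635 - 322831) + 625 = -256196 + 625 = -255571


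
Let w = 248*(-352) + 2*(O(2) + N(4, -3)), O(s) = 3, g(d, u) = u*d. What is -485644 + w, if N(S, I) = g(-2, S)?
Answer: -572950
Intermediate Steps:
g(d, u) = d*u
N(S, I) = -2*S
w = -87306 (w = 248*(-352) + 2*(3 - 2*4) = -87296 + 2*(3 - 8) = -87296 + 2*(-5) = -87296 - 10 = -87306)
-485644 + w = -485644 - 87306 = -572950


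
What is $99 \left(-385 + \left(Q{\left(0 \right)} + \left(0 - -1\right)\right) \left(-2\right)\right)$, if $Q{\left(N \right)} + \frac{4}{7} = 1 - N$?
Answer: $- \frac{268785}{7} \approx -38398.0$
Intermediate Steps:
$Q{\left(N \right)} = \frac{3}{7} - N$ ($Q{\left(N \right)} = - \frac{4}{7} - \left(-1 + N\right) = \frac{3}{7} - N$)
$99 \left(-385 + \left(Q{\left(0 \right)} + \left(0 - -1\right)\right) \left(-2\right)\right) = 99 \left(-385 + \left(\left(\frac{3}{7} - 0\right) + \left(0 - -1\right)\right) \left(-2\right)\right) = 99 \left(-385 + \left(\left(\frac{3}{7} + 0\right) + \left(0 + 1\right)\right) \left(-2\right)\right) = 99 \left(-385 + \left(\frac{3}{7} + 1\right) \left(-2\right)\right) = 99 \left(-385 + \frac{10}{7} \left(-2\right)\right) = 99 \left(-385 - \frac{20}{7}\right) = 99 \left(- \frac{2715}{7}\right) = - \frac{268785}{7}$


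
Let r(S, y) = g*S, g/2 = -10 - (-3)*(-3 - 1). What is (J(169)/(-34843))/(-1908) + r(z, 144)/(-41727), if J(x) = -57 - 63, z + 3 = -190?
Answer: -15682137158/77056374633 ≈ -0.20352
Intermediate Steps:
z = -193 (z = -3 - 190 = -193)
J(x) = -120
g = -44 (g = 2*(-10 - (-3)*(-3 - 1)) = 2*(-10 - (-3)*(-4)) = 2*(-10 - 1*12) = 2*(-10 - 12) = 2*(-22) = -44)
r(S, y) = -44*S
(J(169)/(-34843))/(-1908) + r(z, 144)/(-41727) = -120/(-34843)/(-1908) - 44*(-193)/(-41727) = -120*(-1/34843)*(-1/1908) + 8492*(-1/41727) = (120/34843)*(-1/1908) - 8492/41727 = -10/5540037 - 8492/41727 = -15682137158/77056374633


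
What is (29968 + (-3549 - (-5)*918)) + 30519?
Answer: 61528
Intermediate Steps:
(29968 + (-3549 - (-5)*918)) + 30519 = (29968 + (-3549 - 1*(-4590))) + 30519 = (29968 + (-3549 + 4590)) + 30519 = (29968 + 1041) + 30519 = 31009 + 30519 = 61528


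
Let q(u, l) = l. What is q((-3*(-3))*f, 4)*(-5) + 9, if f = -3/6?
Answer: -11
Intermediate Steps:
f = -½ (f = -3*⅙ = -½ ≈ -0.50000)
q((-3*(-3))*f, 4)*(-5) + 9 = 4*(-5) + 9 = -20 + 9 = -11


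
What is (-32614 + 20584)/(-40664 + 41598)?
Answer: -6015/467 ≈ -12.880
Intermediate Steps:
(-32614 + 20584)/(-40664 + 41598) = -12030/934 = -12030*1/934 = -6015/467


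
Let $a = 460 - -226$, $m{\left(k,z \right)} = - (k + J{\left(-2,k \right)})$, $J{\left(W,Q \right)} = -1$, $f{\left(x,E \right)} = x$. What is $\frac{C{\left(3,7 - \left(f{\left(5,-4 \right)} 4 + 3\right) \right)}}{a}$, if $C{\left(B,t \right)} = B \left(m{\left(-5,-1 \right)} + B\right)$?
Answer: $\frac{27}{686} \approx 0.039359$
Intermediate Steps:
$m{\left(k,z \right)} = 1 - k$ ($m{\left(k,z \right)} = - (k - 1) = - (-1 + k) = 1 - k$)
$a = 686$ ($a = 460 + 226 = 686$)
$C{\left(B,t \right)} = B \left(6 + B\right)$ ($C{\left(B,t \right)} = B \left(\left(1 - -5\right) + B\right) = B \left(\left(1 + 5\right) + B\right) = B \left(6 + B\right)$)
$\frac{C{\left(3,7 - \left(f{\left(5,-4 \right)} 4 + 3\right) \right)}}{a} = \frac{3 \left(6 + 3\right)}{686} = 3 \cdot 9 \cdot \frac{1}{686} = 27 \cdot \frac{1}{686} = \frac{27}{686}$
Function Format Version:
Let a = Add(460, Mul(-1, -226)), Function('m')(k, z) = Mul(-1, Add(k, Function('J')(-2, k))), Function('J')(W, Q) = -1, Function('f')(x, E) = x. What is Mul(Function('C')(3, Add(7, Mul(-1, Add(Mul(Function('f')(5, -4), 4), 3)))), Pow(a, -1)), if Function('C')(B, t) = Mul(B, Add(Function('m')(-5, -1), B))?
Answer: Rational(27, 686) ≈ 0.039359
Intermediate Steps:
Function('m')(k, z) = Add(1, Mul(-1, k)) (Function('m')(k, z) = Mul(-1, Add(k, -1)) = Mul(-1, Add(-1, k)) = Add(1, Mul(-1, k)))
a = 686 (a = Add(460, 226) = 686)
Function('C')(B, t) = Mul(B, Add(6, B)) (Function('C')(B, t) = Mul(B, Add(Add(1, Mul(-1, -5)), B)) = Mul(B, Add(Add(1, 5), B)) = Mul(B, Add(6, B)))
Mul(Function('C')(3, Add(7, Mul(-1, Add(Mul(Function('f')(5, -4), 4), 3)))), Pow(a, -1)) = Mul(Mul(3, Add(6, 3)), Pow(686, -1)) = Mul(Mul(3, 9), Rational(1, 686)) = Mul(27, Rational(1, 686)) = Rational(27, 686)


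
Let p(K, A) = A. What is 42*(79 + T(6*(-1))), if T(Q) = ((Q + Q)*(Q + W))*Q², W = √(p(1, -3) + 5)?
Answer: 112182 - 18144*√2 ≈ 86523.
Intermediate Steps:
W = √2 (W = √(-3 + 5) = √2 ≈ 1.4142)
T(Q) = 2*Q³*(Q + √2) (T(Q) = ((Q + Q)*(Q + √2))*Q² = ((2*Q)*(Q + √2))*Q² = (2*Q*(Q + √2))*Q² = 2*Q³*(Q + √2))
42*(79 + T(6*(-1))) = 42*(79 + 2*(6*(-1))³*(6*(-1) + √2)) = 42*(79 + 2*(-6)³*(-6 + √2)) = 42*(79 + 2*(-216)*(-6 + √2)) = 42*(79 + (2592 - 432*√2)) = 42*(2671 - 432*√2) = 112182 - 18144*√2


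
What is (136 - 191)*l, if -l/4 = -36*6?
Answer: -47520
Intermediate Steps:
l = 864 (l = -(-144)*6 = -4*(-216) = 864)
(136 - 191)*l = (136 - 191)*864 = -55*864 = -47520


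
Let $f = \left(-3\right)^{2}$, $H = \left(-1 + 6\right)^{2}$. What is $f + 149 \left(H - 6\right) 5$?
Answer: $14164$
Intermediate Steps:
$H = 25$ ($H = 5^{2} = 25$)
$f = 9$
$f + 149 \left(H - 6\right) 5 = 9 + 149 \left(25 - 6\right) 5 = 9 + 149 \cdot 19 \cdot 5 = 9 + 149 \cdot 95 = 9 + 14155 = 14164$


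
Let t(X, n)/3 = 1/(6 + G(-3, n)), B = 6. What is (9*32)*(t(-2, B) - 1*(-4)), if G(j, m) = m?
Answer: 1224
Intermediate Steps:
t(X, n) = 3/(6 + n)
(9*32)*(t(-2, B) - 1*(-4)) = (9*32)*(3/(6 + 6) - 1*(-4)) = 288*(3/12 + 4) = 288*(3*(1/12) + 4) = 288*(¼ + 4) = 288*(17/4) = 1224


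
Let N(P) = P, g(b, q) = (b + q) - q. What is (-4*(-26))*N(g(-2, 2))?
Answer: -208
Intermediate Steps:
g(b, q) = b
(-4*(-26))*N(g(-2, 2)) = -4*(-26)*(-2) = 104*(-2) = -208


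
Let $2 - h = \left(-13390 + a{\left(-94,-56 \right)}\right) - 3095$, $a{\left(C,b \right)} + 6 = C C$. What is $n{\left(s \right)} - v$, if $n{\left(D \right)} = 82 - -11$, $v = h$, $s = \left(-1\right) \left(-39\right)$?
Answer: $-7564$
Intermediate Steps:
$a{\left(C,b \right)} = -6 + C^{2}$ ($a{\left(C,b \right)} = -6 + C C = -6 + C^{2}$)
$h = 7657$ ($h = 2 - \left(\left(-13390 - \left(6 - \left(-94\right)^{2}\right)\right) - 3095\right) = 2 - \left(\left(-13390 + \left(-6 + 8836\right)\right) - 3095\right) = 2 - \left(\left(-13390 + 8830\right) - 3095\right) = 2 - \left(-4560 - 3095\right) = 2 - -7655 = 2 + 7655 = 7657$)
$s = 39$
$v = 7657$
$n{\left(D \right)} = 93$ ($n{\left(D \right)} = 82 + 11 = 93$)
$n{\left(s \right)} - v = 93 - 7657 = -7564$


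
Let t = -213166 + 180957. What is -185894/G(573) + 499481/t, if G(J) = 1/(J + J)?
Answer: -6861629482997/32209 ≈ -2.1303e+8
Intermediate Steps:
t = -32209
G(J) = 1/(2*J)
-185894/G(573) + 499481/t = -185894/((1/2)/573) + 499481/(-32209) = -185894/((1/2)*(1/573)) + 499481*(-1/32209) = -185894/1/1146 - 499481/32209 = -185894*1146 - 499481/32209 = -213034524 - 499481/32209 = -6861629482997/32209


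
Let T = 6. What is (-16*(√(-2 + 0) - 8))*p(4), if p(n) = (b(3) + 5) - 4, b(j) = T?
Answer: 896 - 112*I*√2 ≈ 896.0 - 158.39*I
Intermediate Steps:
b(j) = 6
p(n) = 7 (p(n) = (6 + 5) - 4 = 11 - 4 = 7)
(-16*(√(-2 + 0) - 8))*p(4) = -16*(√(-2 + 0) - 8)*7 = -16*(√(-2) - 8)*7 = -16*(I*√2 - 8)*7 = -16*(-8 + I*√2)*7 = (128 - 16*I*√2)*7 = 896 - 112*I*√2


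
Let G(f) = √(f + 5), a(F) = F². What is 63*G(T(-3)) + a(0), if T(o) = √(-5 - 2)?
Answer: 63*√(5 + I*√7) ≈ 145.43 + 36.104*I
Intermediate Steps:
T(o) = I*√7 (T(o) = √(-7) = I*√7)
G(f) = √(5 + f)
63*G(T(-3)) + a(0) = 63*√(5 + I*√7) + 0² = 63*√(5 + I*√7) + 0 = 63*√(5 + I*√7)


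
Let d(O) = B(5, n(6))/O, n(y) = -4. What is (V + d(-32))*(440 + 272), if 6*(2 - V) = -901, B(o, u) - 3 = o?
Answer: 324494/3 ≈ 1.0816e+5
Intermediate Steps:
B(o, u) = 3 + o
V = 913/6 (V = 2 - ⅙*(-901) = 2 + 901/6 = 913/6 ≈ 152.17)
d(O) = 8/O (d(O) = (3 + 5)/O = 8/O)
(V + d(-32))*(440 + 272) = (913/6 + 8/(-32))*(440 + 272) = (913/6 + 8*(-1/32))*712 = (913/6 - ¼)*712 = (1823/12)*712 = 324494/3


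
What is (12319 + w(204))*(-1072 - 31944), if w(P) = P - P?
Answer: -406724104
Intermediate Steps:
w(P) = 0
(12319 + w(204))*(-1072 - 31944) = (12319 + 0)*(-1072 - 31944) = 12319*(-33016) = -406724104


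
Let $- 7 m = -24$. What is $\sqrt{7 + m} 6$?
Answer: $\frac{6 \sqrt{511}}{7} \approx 19.376$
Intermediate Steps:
$m = \frac{24}{7}$ ($m = \left(- \frac{1}{7}\right) \left(-24\right) = \frac{24}{7} \approx 3.4286$)
$\sqrt{7 + m} 6 = \sqrt{7 + \frac{24}{7}} \cdot 6 = \sqrt{\frac{73}{7}} \cdot 6 = \frac{\sqrt{511}}{7} \cdot 6 = \frac{6 \sqrt{511}}{7}$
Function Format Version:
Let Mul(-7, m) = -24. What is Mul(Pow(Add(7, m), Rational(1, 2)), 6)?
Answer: Mul(Rational(6, 7), Pow(511, Rational(1, 2))) ≈ 19.376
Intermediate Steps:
m = Rational(24, 7) (m = Mul(Rational(-1, 7), -24) = Rational(24, 7) ≈ 3.4286)
Mul(Pow(Add(7, m), Rational(1, 2)), 6) = Mul(Pow(Add(7, Rational(24, 7)), Rational(1, 2)), 6) = Mul(Pow(Rational(73, 7), Rational(1, 2)), 6) = Mul(Mul(Rational(1, 7), Pow(511, Rational(1, 2))), 6) = Mul(Rational(6, 7), Pow(511, Rational(1, 2)))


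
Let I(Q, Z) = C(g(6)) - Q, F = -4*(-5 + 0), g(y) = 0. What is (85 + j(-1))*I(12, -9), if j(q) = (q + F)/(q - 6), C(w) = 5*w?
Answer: -6912/7 ≈ -987.43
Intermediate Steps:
F = 20 (F = -4*(-5) = 20)
I(Q, Z) = -Q (I(Q, Z) = 5*0 - Q = 0 - Q = -Q)
j(q) = (20 + q)/(-6 + q) (j(q) = (q + 20)/(q - 6) = (20 + q)/(-6 + q))
(85 + j(-1))*I(12, -9) = (85 + (20 - 1)/(-6 - 1))*(-1*12) = (85 + 19/(-7))*(-12) = (85 - ⅐*19)*(-12) = (85 - 19/7)*(-12) = (576/7)*(-12) = -6912/7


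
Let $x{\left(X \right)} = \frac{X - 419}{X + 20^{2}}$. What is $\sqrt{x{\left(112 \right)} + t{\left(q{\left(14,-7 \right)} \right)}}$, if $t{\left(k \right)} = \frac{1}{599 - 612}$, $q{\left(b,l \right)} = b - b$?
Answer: $\frac{i \sqrt{117078}}{416} \approx 0.82252 i$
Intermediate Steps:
$q{\left(b,l \right)} = 0$
$t{\left(k \right)} = - \frac{1}{13}$ ($t{\left(k \right)} = \frac{1}{-13} = - \frac{1}{13}$)
$x{\left(X \right)} = \frac{-419 + X}{400 + X}$ ($x{\left(X \right)} = \frac{-419 + X}{X + 400} = \frac{-419 + X}{400 + X}$)
$\sqrt{x{\left(112 \right)} + t{\left(q{\left(14,-7 \right)} \right)}} = \sqrt{\frac{-419 + 112}{400 + 112} - \frac{1}{13}} = \sqrt{\frac{1}{512} \left(-307\right) - \frac{1}{13}} = \sqrt{- \frac{307}{512} - \frac{1}{13}} = \sqrt{- \frac{4503}{6656}} = \frac{i \sqrt{117078}}{416}$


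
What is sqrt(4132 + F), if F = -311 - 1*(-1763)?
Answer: 4*sqrt(349) ≈ 74.726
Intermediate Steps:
F = 1452 (F = -311 + 1763 = 1452)
sqrt(4132 + F) = sqrt(4132 + 1452) = sqrt(5584) = 4*sqrt(349)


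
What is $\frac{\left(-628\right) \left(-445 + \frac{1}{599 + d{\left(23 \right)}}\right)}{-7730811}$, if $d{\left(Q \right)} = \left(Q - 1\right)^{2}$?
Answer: $- \frac{302654552}{8372468313} \approx -0.036149$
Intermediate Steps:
$d{\left(Q \right)} = \left(-1 + Q\right)^{2}$
$\frac{\left(-628\right) \left(-445 + \frac{1}{599 + d{\left(23 \right)}}\right)}{-7730811} = \frac{\left(-628\right) \left(-445 + \frac{1}{599 + \left(-1 + 23\right)^{2}}\right)}{-7730811} = - 628 \left(-445 + \frac{1}{599 + 22^{2}}\right) \left(- \frac{1}{7730811}\right) = - 628 \left(-445 + \frac{1}{599 + 484}\right) \left(- \frac{1}{7730811}\right) = - 628 \left(-445 + \frac{1}{1083}\right) \left(- \frac{1}{7730811}\right) = \left(-628\right) \left(- \frac{481934}{1083}\right) \left(- \frac{1}{7730811}\right) = \frac{302654552}{1083} \left(- \frac{1}{7730811}\right) = - \frac{302654552}{8372468313}$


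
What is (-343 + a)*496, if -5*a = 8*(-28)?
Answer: -739536/5 ≈ -1.4791e+5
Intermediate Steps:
a = 224/5 (a = -8*(-28)/5 = -⅕*(-224) = 224/5 ≈ 44.800)
(-343 + a)*496 = (-343 + 224/5)*496 = -1491/5*496 = -739536/5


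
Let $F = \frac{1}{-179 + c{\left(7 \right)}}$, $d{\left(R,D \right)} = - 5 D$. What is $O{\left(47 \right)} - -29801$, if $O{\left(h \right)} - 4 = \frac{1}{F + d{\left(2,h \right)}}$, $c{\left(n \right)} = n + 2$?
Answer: $\frac{1190739385}{39951} \approx 29805.0$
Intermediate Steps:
$c{\left(n \right)} = 2 + n$
$F = - \frac{1}{170}$ ($F = \frac{1}{-179 + \left(2 + 7\right)} = \frac{1}{-179 + 9} = \frac{1}{-170} = - \frac{1}{170} \approx -0.0058824$)
$O{\left(h \right)} = 4 + \frac{1}{- \frac{1}{170} - 5 h}$
$O{\left(47 \right)} - -29801 = \frac{2 \left(-83 + 1700 \cdot 47\right)}{1 + 850 \cdot 47} - -29801 = \frac{2 \left(-83 + 79900\right)}{1 + 39950} + 29801 = 2 \cdot \frac{1}{39951} \cdot 79817 + 29801 = \frac{159634}{39951} + 29801 = \frac{1190739385}{39951}$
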